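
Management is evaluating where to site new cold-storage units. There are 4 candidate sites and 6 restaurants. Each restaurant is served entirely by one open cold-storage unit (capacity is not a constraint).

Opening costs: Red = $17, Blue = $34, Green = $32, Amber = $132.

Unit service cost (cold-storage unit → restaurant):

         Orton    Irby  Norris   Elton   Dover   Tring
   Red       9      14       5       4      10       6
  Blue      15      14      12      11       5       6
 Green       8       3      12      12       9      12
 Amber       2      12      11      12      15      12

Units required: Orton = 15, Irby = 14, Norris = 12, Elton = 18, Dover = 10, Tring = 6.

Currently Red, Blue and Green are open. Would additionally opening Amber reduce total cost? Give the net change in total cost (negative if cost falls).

Current service cost with {Red, Blue, Green}: 380.
Adding Amber: each restaurant re-picks its cheapest; new service cost 290, saving 90.
Extra fixed cost: 132. Net change = 132 − 90 = 42.
(Totals: 463 → 505.)

No — net change +42 (cost rises by 42).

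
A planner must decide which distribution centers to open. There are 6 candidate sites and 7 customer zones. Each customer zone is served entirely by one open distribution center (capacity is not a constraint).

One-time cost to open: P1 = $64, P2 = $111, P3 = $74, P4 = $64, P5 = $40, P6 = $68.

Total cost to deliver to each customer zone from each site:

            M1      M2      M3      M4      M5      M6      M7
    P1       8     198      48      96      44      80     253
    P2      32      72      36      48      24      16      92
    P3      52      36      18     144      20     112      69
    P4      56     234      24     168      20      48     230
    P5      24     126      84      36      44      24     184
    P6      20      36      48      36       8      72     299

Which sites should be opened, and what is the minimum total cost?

For any fixed open set, each customer zone goes to its cheapest open site; total = fixed + service.
{P3, P5}: M1→P5 24, M2→P3 36, M3→P3 18, M4→P5 36, M5→P3 20, M6→P5 24, M7→P3 69. Service 227; fixed 114; total 341.
{P1, P3, P5}: M1→P1 8, M2→P3 36, M3→P3 18, M4→P5 36, M5→P3 20, M6→P5 24, M7→P3 69. Service 211; fixed 178; total 389.
{P3, P5, P6}: M1→P6 20, M2→P3 36, M3→P3 18, M4→P5 36, M5→P6 8, M6→P5 24, M7→P3 69. Service 211; fixed 182; total 393.
{P1, P2, P3, P4, P5, P6}: M1→P1 8, M2→P3 36, M3→P3 18, M4→P5 36, M5→P6 8, M6→P2 16, M7→P3 69. Service 191; fixed 421; total 612.
No other subset beats 341.

Open P3 and P5; minimum total cost 341.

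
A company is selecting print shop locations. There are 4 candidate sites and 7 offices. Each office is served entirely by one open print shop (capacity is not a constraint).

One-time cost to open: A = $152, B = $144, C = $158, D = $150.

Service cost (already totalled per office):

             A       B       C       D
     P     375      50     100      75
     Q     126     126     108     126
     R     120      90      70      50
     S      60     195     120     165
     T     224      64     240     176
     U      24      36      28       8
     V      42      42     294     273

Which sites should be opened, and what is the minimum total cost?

For any fixed open set, each office goes to its cheapest open site; total = fixed + service.
{B}: P→B 50, Q→B 126, R→B 90, S→B 195, T→B 64, U→B 36, V→B 42. Service 603; fixed 144; total 747.
{A, B}: P→B 50, Q→A 126, R→B 90, S→A 60, T→B 64, U→A 24, V→A 42. Service 456; fixed 296; total 752.
{B, C}: service 482 + fixed 302 = 784
{A, B, C, D}: service 382 + fixed 604 = 986
(All 15 nonempty subsets were checked; B only is lowest.)

Open B only; minimum total cost 747.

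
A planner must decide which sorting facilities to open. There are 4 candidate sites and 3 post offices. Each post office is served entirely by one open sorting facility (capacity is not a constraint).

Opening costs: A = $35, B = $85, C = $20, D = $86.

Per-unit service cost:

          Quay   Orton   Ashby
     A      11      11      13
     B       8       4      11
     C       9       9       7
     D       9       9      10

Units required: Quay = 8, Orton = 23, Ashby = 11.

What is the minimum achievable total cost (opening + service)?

For any fixed open set, each post office goes to its cheapest open site; total = fixed + service.
{B, C}: Quay→B 8·8=64, Orton→B 4·23=92, Ashby→C 7·11=77. Service 233; fixed 105; total 338.
{B}: service 277 + fixed 85 = 362
{A, B, C}: Quay→B 8·8=64, Orton→B 4·23=92, Ashby→C 7·11=77. Service 233; fixed 140; total 373.
{A, B, C, D}: Quay→B 8·8=64, Orton→B 4·23=92, Ashby→C 7·11=77. Service 233; fixed 226; total 459.
No other subset beats 338.

Minimum total cost: 338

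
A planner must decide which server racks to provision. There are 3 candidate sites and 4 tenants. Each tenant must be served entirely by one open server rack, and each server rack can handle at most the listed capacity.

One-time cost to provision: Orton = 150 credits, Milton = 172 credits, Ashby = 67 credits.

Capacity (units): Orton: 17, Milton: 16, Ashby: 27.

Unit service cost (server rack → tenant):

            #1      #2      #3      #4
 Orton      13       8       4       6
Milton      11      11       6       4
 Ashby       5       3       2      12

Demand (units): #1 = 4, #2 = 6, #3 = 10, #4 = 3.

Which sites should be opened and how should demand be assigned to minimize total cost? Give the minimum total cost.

Open {Ashby}: #1→Ashby 5·4=20, #2→Ashby 3·6=18, #3→Ashby 2·10=20, #4→Ashby 12·3=36.
Loads: Ashby carries 23/27. Service 94; fixed 67; total 161.
Next best feasible plan costs 293.

Minimum total cost: 161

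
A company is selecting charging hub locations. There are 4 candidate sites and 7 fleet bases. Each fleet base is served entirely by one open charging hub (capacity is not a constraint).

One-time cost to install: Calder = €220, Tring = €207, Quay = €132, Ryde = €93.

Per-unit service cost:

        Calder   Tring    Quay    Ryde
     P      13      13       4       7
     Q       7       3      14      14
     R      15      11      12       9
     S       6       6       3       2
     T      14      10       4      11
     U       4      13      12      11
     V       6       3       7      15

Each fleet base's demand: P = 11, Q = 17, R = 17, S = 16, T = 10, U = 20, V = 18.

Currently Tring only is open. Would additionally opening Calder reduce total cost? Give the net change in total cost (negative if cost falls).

Current service cost with {Tring}: 891.
Adding Calder: each fleet base re-picks its cheapest; new service cost 711, saving 180.
Extra fixed cost: 220. Net change = 220 − 180 = 40.
(Totals: 1098 → 1138.)

No — net change +40 (cost rises by 40).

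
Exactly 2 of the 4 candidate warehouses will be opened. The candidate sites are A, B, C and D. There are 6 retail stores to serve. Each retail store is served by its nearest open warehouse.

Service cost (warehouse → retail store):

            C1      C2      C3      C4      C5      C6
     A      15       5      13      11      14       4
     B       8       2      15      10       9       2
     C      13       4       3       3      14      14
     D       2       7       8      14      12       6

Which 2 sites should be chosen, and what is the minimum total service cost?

Choose B and C; total service cost 27.

With exactly 2 open, each retail store uses its cheapest among the chosen.
{B, C}: C1→B 8, C2→B 2, C3→C 3, C4→C 3, C5→B 9, C6→B 2. Service cost 27.
{C, D}: service cost 30
{B, D}: service cost 33
Among all 6 size-2 choices, {B, C} is lowest.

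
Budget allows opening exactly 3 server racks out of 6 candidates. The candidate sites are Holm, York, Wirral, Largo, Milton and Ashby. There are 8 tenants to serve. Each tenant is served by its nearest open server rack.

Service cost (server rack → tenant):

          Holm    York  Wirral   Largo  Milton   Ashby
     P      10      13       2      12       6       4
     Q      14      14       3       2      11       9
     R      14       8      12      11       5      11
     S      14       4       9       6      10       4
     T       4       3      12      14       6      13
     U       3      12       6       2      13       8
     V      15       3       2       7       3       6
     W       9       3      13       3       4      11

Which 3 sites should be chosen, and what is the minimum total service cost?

With exactly 3 open, each tenant uses its cheapest among the chosen.
{York, Wirral, Largo}: P→Wirral 2, Q→Largo 2, R→York 8, S→York 4, T→York 3, U→Largo 2, V→Wirral 2, W→York 3. Service cost 26.
{Holm, York, Wirral}: service cost 28
{York, Wirral, Milton}: service cost 28
Among all 20 size-3 choices, {York, Wirral, Largo} is lowest.

Choose York, Wirral and Largo; total service cost 26.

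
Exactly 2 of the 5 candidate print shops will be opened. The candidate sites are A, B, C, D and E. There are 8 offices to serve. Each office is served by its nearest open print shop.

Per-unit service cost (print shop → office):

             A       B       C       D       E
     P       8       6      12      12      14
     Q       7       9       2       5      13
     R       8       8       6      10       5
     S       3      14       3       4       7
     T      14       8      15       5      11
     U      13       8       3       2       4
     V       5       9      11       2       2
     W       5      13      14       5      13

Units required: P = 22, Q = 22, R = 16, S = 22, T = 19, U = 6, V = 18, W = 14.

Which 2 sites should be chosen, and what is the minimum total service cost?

Choose B and D; total service cost 671.

With exactly 2 open, each office uses its cheapest among the chosen.
{B, D}: P→B 6·22=132, Q→D 5·22=110, R→B 8·16=128, S→D 4·22=88, T→D 5·19=95, U→D 2·6=12, V→D 2·18=36, W→D 5·14=70. Service cost 671.
{C, D}: service cost 683
{A, D}: service cost 693
Among all 10 size-2 choices, {B, D} is lowest.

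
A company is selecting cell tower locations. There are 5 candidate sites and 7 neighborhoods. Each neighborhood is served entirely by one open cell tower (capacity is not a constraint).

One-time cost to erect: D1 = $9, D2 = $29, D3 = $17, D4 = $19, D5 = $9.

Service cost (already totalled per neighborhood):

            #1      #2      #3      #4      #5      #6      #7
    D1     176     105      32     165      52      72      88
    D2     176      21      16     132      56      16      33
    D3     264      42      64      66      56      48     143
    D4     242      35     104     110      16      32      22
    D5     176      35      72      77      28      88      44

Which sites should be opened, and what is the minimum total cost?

Open D2, D3 and D4; minimum total cost 398.

For any fixed open set, each neighborhood goes to its cheapest open site; total = fixed + service.
{D2, D3, D4}: #1→D2 176, #2→D2 21, #3→D2 16, #4→D3 66, #5→D4 16, #6→D2 16, #7→D4 22. Service 333; fixed 65; total 398.
{D2, D4, D5}: service 344 + fixed 57 = 401
{D2, D5}: #1→D2 176, #2→D2 21, #3→D2 16, #4→D5 77, #5→D5 28, #6→D2 16, #7→D2 33. Service 367; fixed 38; total 405.
{D1, D2, D3, D4, D5}: service 333 + fixed 83 = 416
No other subset beats 398.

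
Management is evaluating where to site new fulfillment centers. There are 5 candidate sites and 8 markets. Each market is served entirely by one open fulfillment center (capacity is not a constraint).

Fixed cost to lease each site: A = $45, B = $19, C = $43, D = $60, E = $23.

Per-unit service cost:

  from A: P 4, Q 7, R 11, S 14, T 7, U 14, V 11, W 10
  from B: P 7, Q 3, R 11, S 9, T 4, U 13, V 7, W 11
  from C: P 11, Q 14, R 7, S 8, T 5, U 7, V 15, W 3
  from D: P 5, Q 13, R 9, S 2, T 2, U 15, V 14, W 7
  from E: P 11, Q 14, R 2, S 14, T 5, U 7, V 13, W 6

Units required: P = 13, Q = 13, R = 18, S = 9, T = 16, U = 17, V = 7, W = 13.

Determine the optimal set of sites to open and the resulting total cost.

For any fixed open set, each market goes to its cheapest open site; total = fixed + service.
{B, D, E}: P→D 5·13=65, Q→B 3·13=39, R→E 2·18=36, S→D 2·9=18, T→D 2·16=32, U→E 7·17=119, V→B 7·7=49, W→E 6·13=78. Service 436; fixed 102; total 538.
{B, C, D, E}: service 397 + fixed 145 = 542
{A, B, D, E}: service 423 + fixed 147 = 570
{A, B, C, D, E}: service 384 + fixed 190 = 574
No other subset beats 538.

Open B, D and E; minimum total cost 538.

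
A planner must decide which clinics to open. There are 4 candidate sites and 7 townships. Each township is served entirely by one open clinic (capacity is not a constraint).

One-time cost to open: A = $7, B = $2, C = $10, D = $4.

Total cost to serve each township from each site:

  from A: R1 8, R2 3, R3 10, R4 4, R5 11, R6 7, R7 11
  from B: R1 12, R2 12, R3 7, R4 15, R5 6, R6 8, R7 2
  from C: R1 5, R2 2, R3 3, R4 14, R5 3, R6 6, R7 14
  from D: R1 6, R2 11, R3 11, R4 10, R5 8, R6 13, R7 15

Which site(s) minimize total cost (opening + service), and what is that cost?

Open A, B and C; minimum total cost 44.

For any fixed open set, each township goes to its cheapest open site; total = fixed + service.
{A, B, C}: R1→C 5, R2→C 2, R3→C 3, R4→A 4, R5→C 3, R6→C 6, R7→B 2. Service 25; fixed 19; total 44.
{A, B}: service 37 + fixed 9 = 46
{B, C}: service 35 + fixed 12 = 47
{A, B, C, D}: service 25 + fixed 23 = 48
No other subset beats 44.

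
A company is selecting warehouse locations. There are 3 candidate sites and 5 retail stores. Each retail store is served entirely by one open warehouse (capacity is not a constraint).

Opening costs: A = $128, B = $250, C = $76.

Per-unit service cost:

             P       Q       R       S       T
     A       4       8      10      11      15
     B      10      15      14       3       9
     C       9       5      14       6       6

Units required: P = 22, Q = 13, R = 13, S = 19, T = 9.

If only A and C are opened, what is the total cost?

Each retail store is assigned to its cheapest site among the open ones.
{A, C}: P→A 4·22=88, Q→C 5·13=65, R→A 10·13=130, S→C 6·19=114, T→C 6·9=54. Service 451; fixed 204; total 655.

Total cost: 655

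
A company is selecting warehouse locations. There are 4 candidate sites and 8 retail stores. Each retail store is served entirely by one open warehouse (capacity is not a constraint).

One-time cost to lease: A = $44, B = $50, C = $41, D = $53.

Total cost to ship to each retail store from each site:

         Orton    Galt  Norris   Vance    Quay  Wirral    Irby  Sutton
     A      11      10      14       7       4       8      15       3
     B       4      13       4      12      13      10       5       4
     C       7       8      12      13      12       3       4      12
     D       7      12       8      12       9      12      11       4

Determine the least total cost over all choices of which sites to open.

For any fixed open set, each retail store goes to its cheapest open site; total = fixed + service.
{C}: Orton→C 7, Galt→C 8, Norris→C 12, Vance→C 13, Quay→C 12, Wirral→C 3, Irby→C 4, Sutton→C 12. Service 71; fixed 41; total 112.
{B}: Orton→B 4, Galt→B 13, Norris→B 4, Vance→B 12, Quay→B 13, Wirral→B 10, Irby→B 5, Sutton→B 4. Service 65; fixed 50; total 115.
{A}: service 72 + fixed 44 = 116
{A, B, C, D}: service 37 + fixed 188 = 225
No other subset beats 112.

Minimum total cost: 112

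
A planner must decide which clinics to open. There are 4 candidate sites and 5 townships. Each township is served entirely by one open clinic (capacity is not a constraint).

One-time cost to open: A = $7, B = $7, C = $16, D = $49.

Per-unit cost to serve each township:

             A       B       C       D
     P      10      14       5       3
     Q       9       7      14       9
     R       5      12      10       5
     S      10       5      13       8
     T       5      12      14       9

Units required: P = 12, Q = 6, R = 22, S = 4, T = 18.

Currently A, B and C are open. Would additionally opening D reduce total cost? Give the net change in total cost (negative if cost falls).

Current service cost with {A, B, C}: 322.
Adding D: each township re-picks its cheapest; new service cost 298, saving 24.
Extra fixed cost: 49. Net change = 49 − 24 = 25.
(Totals: 352 → 377.)

No — net change +25 (cost rises by 25).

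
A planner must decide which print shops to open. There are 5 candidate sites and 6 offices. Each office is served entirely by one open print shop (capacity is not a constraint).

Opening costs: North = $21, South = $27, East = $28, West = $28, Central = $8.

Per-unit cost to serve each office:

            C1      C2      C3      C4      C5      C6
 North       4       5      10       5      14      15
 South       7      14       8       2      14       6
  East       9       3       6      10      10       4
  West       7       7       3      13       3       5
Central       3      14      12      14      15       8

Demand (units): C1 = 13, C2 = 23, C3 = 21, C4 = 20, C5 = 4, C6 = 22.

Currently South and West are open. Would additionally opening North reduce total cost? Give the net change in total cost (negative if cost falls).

Current service cost with {South, West}: 477.
Adding North: each office re-picks its cheapest; new service cost 392, saving 85.
Extra fixed cost: 21. Net change = 21 − 85 = -64.
(Totals: 532 → 468.)

Yes — net change −64 (cost falls by 64).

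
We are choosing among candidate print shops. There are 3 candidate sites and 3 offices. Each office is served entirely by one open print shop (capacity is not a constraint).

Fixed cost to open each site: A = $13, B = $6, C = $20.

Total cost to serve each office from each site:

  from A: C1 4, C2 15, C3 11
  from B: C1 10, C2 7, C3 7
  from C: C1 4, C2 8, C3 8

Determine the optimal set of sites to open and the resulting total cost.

For any fixed open set, each office goes to its cheapest open site; total = fixed + service.
{B}: C1→B 10, C2→B 7, C3→B 7. Service 24; fixed 6; total 30.
{A, B}: C1→A 4, C2→B 7, C3→B 7. Service 18; fixed 19; total 37.
{C}: C1→C 4, C2→C 8, C3→C 8. Service 20; fixed 20; total 40.
{A, B, C}: service 18 + fixed 39 = 57
(All 7 nonempty subsets were checked; B only is lowest.)

Open B only; minimum total cost 30.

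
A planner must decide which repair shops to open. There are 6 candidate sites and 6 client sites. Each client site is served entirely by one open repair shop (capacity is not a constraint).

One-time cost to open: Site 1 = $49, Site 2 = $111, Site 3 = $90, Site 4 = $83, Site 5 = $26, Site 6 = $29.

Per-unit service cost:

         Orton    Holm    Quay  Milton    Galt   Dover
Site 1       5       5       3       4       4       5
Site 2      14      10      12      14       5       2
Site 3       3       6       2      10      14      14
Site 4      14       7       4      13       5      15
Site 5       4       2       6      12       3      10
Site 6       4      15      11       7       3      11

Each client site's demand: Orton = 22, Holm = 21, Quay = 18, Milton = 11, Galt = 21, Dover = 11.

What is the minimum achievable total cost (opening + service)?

Minimum total cost: 421

For any fixed open set, each client site goes to its cheapest open site; total = fixed + service.
{Site 1, Site 5}: Orton→Site 5 4·22=88, Holm→Site 5 2·21=42, Quay→Site 1 3·18=54, Milton→Site 1 4·11=44, Galt→Site 5 3·21=63, Dover→Site 1 5·11=55. Service 346; fixed 75; total 421.
{Site 1, Site 5, Site 6}: Orton→Site 5 4·22=88, Holm→Site 5 2·21=42, Quay→Site 1 3·18=54, Milton→Site 1 4·11=44, Galt→Site 5 3·21=63, Dover→Site 1 5·11=55. Service 346; fixed 104; total 450.
{Site 1, Site 3, Site 5}: service 306 + fixed 165 = 471
{Site 1, Site 2, Site 3, Site 4, Site 5, Site 6}: service 273 + fixed 388 = 661
No other subset beats 421.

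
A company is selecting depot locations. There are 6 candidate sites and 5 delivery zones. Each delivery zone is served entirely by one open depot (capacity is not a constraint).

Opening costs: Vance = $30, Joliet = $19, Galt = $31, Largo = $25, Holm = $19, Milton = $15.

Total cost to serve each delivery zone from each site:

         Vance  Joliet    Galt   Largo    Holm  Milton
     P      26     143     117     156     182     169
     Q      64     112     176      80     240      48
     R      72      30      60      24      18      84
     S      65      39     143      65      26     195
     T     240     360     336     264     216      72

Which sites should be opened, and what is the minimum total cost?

Open Vance, Holm and Milton; minimum total cost 254.

For any fixed open set, each delivery zone goes to its cheapest open site; total = fixed + service.
{Vance, Holm, Milton}: P→Vance 26, Q→Milton 48, R→Holm 18, S→Holm 26, T→Milton 72. Service 190; fixed 64; total 254.
{Vance, Joliet, Holm, Milton}: service 190 + fixed 83 = 273
{Vance, Joliet, Milton}: P→Vance 26, Q→Milton 48, R→Joliet 30, S→Joliet 39, T→Milton 72. Service 215; fixed 64; total 279.
{Vance, Joliet, Galt, Largo, Holm, Milton}: P→Vance 26, Q→Milton 48, R→Holm 18, S→Holm 26, T→Milton 72. Service 190; fixed 139; total 329.
No other subset beats 254.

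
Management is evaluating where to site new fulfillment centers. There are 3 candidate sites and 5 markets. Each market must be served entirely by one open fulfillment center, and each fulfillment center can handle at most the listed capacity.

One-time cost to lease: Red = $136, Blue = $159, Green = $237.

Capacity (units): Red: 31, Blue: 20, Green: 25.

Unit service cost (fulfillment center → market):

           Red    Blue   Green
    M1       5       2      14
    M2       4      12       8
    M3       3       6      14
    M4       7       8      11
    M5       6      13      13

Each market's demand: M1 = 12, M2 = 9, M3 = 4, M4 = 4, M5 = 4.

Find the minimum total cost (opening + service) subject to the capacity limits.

Open {Red, Blue}: M1→Blue 2·12=24, M2→Red 4·9=36, M3→Red 3·4=12, M4→Red 7·4=28, M5→Red 6·4=24.
Loads: Red carries 21/31, Blue carries 12/20. Service 124; fixed 295; total 419.
Next best feasible plan costs 423.

Minimum total cost: 419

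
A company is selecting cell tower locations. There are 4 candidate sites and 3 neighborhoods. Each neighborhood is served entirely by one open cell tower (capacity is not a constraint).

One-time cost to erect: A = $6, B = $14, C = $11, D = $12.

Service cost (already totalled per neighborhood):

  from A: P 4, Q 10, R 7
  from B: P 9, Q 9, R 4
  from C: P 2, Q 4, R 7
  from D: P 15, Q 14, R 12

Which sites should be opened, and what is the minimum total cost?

For any fixed open set, each neighborhood goes to its cheapest open site; total = fixed + service.
{C}: P→C 2, Q→C 4, R→C 7. Service 13; fixed 11; total 24.
{A}: service 21 + fixed 6 = 27
{A, C}: service 13 + fixed 17 = 30
{A, B, C, D}: service 10 + fixed 43 = 53
No other subset beats 24.

Open C only; minimum total cost 24.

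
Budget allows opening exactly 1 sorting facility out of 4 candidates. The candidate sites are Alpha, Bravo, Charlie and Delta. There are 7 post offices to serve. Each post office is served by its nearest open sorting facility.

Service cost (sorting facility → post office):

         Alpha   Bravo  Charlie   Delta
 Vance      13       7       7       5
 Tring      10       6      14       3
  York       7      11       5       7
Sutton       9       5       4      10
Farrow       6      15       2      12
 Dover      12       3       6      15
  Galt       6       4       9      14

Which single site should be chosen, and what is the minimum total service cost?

Choose Charlie only; total service cost 47.

With exactly 1 open, each post office uses its cheapest among the chosen.
{Charlie}: Vance→Charlie 7, Tring→Charlie 14, York→Charlie 5, Sutton→Charlie 4, Farrow→Charlie 2, Dover→Charlie 6, Galt→Charlie 9. Service cost 47.
{Bravo}: service cost 51
{Alpha}: service cost 63
Among all 4 size-1 choices, {Charlie} is lowest.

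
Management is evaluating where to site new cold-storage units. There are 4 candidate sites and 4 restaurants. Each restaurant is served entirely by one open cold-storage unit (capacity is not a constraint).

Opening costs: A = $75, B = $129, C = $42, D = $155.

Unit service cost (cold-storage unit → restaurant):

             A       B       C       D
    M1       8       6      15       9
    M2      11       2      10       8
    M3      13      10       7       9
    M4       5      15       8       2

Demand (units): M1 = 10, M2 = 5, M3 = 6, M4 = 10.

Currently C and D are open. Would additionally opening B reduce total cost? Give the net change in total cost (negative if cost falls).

Current service cost with {C, D}: 192.
Adding B: each restaurant re-picks its cheapest; new service cost 132, saving 60.
Extra fixed cost: 129. Net change = 129 − 60 = 69.
(Totals: 389 → 458.)

No — net change +69 (cost rises by 69).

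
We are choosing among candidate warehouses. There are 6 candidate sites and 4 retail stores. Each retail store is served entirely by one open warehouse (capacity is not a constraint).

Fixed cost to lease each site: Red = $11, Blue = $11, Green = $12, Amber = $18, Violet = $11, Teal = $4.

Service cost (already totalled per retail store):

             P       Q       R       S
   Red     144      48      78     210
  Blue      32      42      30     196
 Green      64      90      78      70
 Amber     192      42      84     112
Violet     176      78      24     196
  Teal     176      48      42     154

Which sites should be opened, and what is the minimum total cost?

For any fixed open set, each retail store goes to its cheapest open site; total = fixed + service.
{Blue, Green}: P→Blue 32, Q→Blue 42, R→Blue 30, S→Green 70. Service 174; fixed 23; total 197.
{Blue, Green, Teal}: service 174 + fixed 27 = 201
{Blue, Green, Violet}: P→Blue 32, Q→Blue 42, R→Violet 24, S→Green 70. Service 168; fixed 34; total 202.
{Red, Blue, Green, Amber, Violet, Teal}: P→Blue 32, Q→Blue 42, R→Violet 24, S→Green 70. Service 168; fixed 67; total 235.
No other subset beats 197.

Open Blue and Green; minimum total cost 197.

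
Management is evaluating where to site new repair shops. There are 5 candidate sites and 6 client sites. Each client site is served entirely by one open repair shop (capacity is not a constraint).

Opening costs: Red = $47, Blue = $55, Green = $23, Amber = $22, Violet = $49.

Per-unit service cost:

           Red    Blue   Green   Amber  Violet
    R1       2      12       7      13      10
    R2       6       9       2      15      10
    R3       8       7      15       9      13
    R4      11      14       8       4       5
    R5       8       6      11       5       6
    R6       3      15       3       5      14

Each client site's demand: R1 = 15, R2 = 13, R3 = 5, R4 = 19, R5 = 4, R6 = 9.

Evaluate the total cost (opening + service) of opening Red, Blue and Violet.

Total cost: 440

Each client site is assigned to its cheapest site among the open ones.
{Red, Blue, Violet}: R1→Red 2·15=30, R2→Red 6·13=78, R3→Blue 7·5=35, R4→Violet 5·19=95, R5→Blue 6·4=24, R6→Red 3·9=27. Service 289; fixed 151; total 440.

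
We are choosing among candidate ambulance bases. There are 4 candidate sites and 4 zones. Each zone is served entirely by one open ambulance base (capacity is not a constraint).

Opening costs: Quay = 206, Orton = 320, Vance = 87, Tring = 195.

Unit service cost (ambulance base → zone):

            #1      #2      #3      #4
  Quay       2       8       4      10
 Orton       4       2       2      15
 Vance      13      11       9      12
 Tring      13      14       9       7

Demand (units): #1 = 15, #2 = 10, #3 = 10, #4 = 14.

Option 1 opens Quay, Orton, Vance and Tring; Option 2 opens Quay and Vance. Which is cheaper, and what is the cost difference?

Option 2 is cheaper by 393.

Option 1: {Quay, Orton, Vance, Tring}: #1→Quay 2·15=30, #2→Orton 2·10=20, #3→Orton 2·10=20, #4→Tring 7·14=98. Service 168; fixed 808; total 976.
Option 2: {Quay, Vance}: #1→Quay 2·15=30, #2→Quay 8·10=80, #3→Quay 4·10=40, #4→Quay 10·14=140. Service 290; fixed 293; total 583.
Difference: |976 − 583| = 393.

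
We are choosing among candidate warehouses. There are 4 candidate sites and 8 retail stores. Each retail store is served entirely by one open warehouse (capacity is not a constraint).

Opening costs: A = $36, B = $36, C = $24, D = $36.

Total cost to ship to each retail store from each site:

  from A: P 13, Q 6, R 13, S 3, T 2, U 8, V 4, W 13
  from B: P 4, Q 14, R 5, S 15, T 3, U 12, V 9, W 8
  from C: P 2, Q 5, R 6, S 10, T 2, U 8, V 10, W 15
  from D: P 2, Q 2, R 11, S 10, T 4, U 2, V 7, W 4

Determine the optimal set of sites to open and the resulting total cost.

Open D only; minimum total cost 78.

For any fixed open set, each retail store goes to its cheapest open site; total = fixed + service.
{D}: P→D 2, Q→D 2, R→D 11, S→D 10, T→D 4, U→D 2, V→D 7, W→D 4. Service 42; fixed 36; total 78.
{C}: service 58 + fixed 24 = 82
{C, D}: service 35 + fixed 60 = 95
{A, B, C, D}: service 24 + fixed 132 = 156
No other subset beats 78.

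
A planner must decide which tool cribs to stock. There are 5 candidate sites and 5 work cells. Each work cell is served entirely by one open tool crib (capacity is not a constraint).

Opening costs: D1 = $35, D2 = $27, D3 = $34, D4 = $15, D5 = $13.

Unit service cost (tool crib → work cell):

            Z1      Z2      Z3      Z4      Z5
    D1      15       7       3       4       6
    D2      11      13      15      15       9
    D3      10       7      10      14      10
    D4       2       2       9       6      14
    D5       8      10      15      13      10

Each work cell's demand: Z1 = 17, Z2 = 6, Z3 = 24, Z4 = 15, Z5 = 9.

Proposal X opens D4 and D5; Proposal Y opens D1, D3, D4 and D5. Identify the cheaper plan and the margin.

Proposal X: {D4, D5}: Z1→D4 2·17=34, Z2→D4 2·6=12, Z3→D4 9·24=216, Z4→D4 6·15=90, Z5→D5 10·9=90. Service 442; fixed 28; total 470.
Proposal Y: {D1, D3, D4, D5}: Z1→D4 2·17=34, Z2→D4 2·6=12, Z3→D1 3·24=72, Z4→D1 4·15=60, Z5→D1 6·9=54. Service 232; fixed 97; total 329.
Difference: |470 − 329| = 141.

Proposal Y is cheaper by 141.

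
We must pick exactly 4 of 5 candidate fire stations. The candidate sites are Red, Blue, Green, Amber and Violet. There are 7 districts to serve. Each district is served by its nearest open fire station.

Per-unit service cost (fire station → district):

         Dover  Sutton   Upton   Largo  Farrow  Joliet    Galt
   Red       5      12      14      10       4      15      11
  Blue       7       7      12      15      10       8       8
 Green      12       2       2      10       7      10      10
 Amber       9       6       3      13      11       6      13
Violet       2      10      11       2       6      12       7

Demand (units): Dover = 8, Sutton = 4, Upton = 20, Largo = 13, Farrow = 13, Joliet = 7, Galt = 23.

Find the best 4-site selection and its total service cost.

Choose Red, Green, Amber and Violet; total service cost 345.

With exactly 4 open, each district uses its cheapest among the chosen.
{Red, Green, Amber, Violet}: Dover→Violet 2·8=16, Sutton→Green 2·4=8, Upton→Green 2·20=40, Largo→Violet 2·13=26, Farrow→Red 4·13=52, Joliet→Amber 6·7=42, Galt→Violet 7·23=161. Service cost 345.
{Red, Blue, Green, Violet}: service cost 359
{Blue, Green, Amber, Violet}: service cost 371
Among all 5 size-4 choices, {Red, Green, Amber, Violet} is lowest.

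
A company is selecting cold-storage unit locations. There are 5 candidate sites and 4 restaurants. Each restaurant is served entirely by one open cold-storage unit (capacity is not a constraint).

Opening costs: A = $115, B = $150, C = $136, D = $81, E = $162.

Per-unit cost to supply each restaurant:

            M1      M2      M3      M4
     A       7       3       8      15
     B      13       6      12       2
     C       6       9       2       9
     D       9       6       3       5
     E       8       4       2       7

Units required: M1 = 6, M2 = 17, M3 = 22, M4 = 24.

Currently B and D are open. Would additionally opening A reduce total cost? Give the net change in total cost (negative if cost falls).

Current service cost with {B, D}: 270.
Adding A: each restaurant re-picks its cheapest; new service cost 207, saving 63.
Extra fixed cost: 115. Net change = 115 − 63 = 52.
(Totals: 501 → 553.)

No — net change +52 (cost rises by 52).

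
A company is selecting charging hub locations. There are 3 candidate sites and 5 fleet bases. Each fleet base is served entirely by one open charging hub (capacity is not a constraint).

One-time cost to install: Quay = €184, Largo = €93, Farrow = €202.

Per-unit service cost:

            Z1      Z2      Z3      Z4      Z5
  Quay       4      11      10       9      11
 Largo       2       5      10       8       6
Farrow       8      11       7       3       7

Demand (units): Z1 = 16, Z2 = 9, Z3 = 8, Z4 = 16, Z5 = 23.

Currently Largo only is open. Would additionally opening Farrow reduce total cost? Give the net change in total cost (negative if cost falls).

Current service cost with {Largo}: 423.
Adding Farrow: each fleet base re-picks its cheapest; new service cost 319, saving 104.
Extra fixed cost: 202. Net change = 202 − 104 = 98.
(Totals: 516 → 614.)

No — net change +98 (cost rises by 98).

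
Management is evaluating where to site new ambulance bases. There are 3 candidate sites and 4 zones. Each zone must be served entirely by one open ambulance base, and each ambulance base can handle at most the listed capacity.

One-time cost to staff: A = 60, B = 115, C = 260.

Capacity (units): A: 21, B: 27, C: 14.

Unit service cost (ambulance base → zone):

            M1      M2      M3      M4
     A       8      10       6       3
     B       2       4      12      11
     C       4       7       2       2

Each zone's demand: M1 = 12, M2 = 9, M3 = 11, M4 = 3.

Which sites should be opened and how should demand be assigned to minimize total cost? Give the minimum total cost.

Open {A, B}: M1→B 2·12=24, M2→B 4·9=36, M3→A 6·11=66, M4→A 3·3=9.
Loads: A carries 14/21, B carries 21/27. Service 135; fixed 175; total 310.
Next best feasible plan costs 334.

Minimum total cost: 310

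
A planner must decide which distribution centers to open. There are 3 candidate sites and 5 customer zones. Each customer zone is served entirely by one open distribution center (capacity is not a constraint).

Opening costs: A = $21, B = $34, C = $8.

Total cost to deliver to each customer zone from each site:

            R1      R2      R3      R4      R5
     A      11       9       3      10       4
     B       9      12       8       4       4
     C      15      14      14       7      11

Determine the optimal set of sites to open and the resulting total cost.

Open A only; minimum total cost 58.

For any fixed open set, each customer zone goes to its cheapest open site; total = fixed + service.
{A}: R1→A 11, R2→A 9, R3→A 3, R4→A 10, R5→A 4. Service 37; fixed 21; total 58.
{A, C}: service 34 + fixed 29 = 63
{C}: service 61 + fixed 8 = 69
{A, B, C}: R1→B 9, R2→A 9, R3→A 3, R4→B 4, R5→A 4. Service 29; fixed 63; total 92.
No other subset beats 58.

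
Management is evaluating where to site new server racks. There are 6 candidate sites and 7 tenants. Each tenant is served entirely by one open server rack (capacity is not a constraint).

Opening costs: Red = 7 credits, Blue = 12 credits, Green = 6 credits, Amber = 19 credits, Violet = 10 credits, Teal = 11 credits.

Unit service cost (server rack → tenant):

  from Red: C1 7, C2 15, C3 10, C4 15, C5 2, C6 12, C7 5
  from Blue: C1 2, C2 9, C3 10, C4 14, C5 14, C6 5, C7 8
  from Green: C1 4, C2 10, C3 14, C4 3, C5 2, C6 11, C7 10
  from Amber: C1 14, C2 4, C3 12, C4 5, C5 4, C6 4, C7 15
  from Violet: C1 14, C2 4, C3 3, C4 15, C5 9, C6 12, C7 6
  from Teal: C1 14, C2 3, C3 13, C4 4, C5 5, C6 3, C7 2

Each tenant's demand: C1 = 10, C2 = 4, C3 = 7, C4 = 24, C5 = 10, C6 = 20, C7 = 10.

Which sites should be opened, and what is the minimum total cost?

Open Blue, Green, Violet and Teal; minimum total cost 264.

For any fixed open set, each tenant goes to its cheapest open site; total = fixed + service.
{Blue, Green, Violet, Teal}: C1→Blue 2·10=20, C2→Teal 3·4=12, C3→Violet 3·7=21, C4→Green 3·24=72, C5→Green 2·10=20, C6→Teal 3·20=60, C7→Teal 2·10=20. Service 225; fixed 39; total 264.
{Red, Blue, Green, Violet, Teal}: service 225 + fixed 46 = 271
{Green, Violet, Teal}: service 245 + fixed 27 = 272
{Red, Blue, Green, Amber, Violet, Teal}: service 225 + fixed 65 = 290
No other subset beats 264.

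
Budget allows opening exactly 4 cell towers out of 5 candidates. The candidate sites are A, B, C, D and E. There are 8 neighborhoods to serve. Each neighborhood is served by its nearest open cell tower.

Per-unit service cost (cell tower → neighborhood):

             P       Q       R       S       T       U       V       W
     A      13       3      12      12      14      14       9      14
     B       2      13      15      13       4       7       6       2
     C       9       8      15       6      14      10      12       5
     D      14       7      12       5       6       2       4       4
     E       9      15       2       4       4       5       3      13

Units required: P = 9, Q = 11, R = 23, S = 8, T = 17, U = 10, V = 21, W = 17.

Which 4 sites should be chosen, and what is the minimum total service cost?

With exactly 4 open, each neighborhood uses its cheapest among the chosen.
{A, B, D, E}: P→B 2·9=18, Q→A 3·11=33, R→E 2·23=46, S→E 4·8=32, T→B 4·17=68, U→D 2·10=20, V→E 3·21=63, W→B 2·17=34. Service cost 314.
{A, B, C, E}: service cost 344
{B, C, D, E}: service cost 358
Among all 5 size-4 choices, {A, B, D, E} is lowest.

Choose A, B, D and E; total service cost 314.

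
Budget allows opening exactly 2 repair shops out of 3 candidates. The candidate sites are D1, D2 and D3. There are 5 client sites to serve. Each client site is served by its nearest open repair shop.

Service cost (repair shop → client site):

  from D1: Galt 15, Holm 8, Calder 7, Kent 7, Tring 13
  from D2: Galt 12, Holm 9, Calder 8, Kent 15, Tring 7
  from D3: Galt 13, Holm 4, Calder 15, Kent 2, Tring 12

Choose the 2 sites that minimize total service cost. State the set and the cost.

Choose D2 and D3; total service cost 33.

With exactly 2 open, each client site uses its cheapest among the chosen.
{D2, D3}: Galt→D2 12, Holm→D3 4, Calder→D2 8, Kent→D3 2, Tring→D2 7. Service cost 33.
{D1, D3}: service cost 38
{D1, D2}: service cost 41
Among all 3 size-2 choices, {D2, D3} is lowest.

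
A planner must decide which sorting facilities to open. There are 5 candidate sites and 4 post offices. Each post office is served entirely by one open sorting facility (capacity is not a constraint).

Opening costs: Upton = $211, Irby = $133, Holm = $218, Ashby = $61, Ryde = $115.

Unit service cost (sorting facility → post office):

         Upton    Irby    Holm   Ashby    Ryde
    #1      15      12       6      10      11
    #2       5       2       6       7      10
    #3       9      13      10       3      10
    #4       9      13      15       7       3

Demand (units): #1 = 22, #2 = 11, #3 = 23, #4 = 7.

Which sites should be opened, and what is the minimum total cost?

For any fixed open set, each post office goes to its cheapest open site; total = fixed + service.
{Ashby}: #1→Ashby 10·22=220, #2→Ashby 7·11=77, #3→Ashby 3·23=69, #4→Ashby 7·7=49. Service 415; fixed 61; total 476.
{Irby, Ashby}: service 360 + fixed 194 = 554
{Ashby, Ryde}: service 387 + fixed 176 = 563
{Upton, Irby, Holm, Ashby, Ryde}: service 244 + fixed 738 = 982
No other subset beats 476.

Open Ashby only; minimum total cost 476.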